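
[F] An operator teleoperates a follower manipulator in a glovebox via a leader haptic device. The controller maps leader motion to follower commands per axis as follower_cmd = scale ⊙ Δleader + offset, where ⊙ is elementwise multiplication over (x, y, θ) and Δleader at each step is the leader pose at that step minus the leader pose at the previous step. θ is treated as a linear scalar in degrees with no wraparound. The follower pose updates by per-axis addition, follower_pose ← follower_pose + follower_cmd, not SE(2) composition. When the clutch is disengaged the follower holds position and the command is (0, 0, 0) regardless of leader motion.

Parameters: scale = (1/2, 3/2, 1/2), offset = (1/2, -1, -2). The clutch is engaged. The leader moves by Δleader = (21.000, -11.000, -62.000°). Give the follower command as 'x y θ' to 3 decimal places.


11.000 -17.500 -33.000

axis x: 1/2·21.000 + 1/2 = 11.000
axis y: 3/2·-11.000 + -1 = -17.500
axis θ: 1/2·-62.000 + -2 = -33.000


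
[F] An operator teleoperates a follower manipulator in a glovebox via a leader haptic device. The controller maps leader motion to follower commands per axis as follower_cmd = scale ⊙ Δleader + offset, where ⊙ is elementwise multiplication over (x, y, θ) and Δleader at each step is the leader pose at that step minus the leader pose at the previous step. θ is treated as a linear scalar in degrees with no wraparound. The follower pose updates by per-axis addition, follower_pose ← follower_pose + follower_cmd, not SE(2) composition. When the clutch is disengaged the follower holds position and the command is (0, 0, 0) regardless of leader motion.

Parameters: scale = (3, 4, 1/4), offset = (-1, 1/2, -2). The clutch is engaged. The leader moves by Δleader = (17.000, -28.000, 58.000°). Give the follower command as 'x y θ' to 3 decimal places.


50.000 -111.500 12.500

axis x: 3·17.000 + -1 = 50.000
axis y: 4·-28.000 + 1/2 = -111.500
axis θ: 1/4·58.000 + -2 = 12.500


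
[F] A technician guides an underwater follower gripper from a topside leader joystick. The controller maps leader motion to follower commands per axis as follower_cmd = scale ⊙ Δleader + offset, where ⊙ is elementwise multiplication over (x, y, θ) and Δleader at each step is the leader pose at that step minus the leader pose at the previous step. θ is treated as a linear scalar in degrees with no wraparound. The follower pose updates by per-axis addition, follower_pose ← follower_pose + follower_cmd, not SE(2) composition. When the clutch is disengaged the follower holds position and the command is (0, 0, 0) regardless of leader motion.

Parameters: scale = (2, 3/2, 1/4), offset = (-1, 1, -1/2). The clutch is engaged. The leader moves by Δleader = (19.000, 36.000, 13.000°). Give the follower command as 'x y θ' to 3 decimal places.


axis x: 2·19.000 + -1 = 37.000
axis y: 3/2·36.000 + 1 = 55.000
axis θ: 1/4·13.000 + -1/2 = 2.750

37.000 55.000 2.750


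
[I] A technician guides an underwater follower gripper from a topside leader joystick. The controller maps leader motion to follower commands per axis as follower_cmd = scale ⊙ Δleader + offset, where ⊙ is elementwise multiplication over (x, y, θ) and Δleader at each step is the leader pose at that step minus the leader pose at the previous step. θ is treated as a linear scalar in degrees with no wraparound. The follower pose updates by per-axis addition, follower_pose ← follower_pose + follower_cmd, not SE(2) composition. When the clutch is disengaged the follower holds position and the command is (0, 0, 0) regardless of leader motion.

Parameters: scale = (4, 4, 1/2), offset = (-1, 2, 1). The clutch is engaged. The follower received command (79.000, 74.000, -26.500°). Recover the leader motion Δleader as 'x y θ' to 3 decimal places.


axis x: (79.000 − -1) / (4) = 20.000
axis y: (74.000 − 2) / (4) = 18.000
axis θ: (-26.500 − 1) / (1/2) = -55.000

20.000 18.000 -55.000


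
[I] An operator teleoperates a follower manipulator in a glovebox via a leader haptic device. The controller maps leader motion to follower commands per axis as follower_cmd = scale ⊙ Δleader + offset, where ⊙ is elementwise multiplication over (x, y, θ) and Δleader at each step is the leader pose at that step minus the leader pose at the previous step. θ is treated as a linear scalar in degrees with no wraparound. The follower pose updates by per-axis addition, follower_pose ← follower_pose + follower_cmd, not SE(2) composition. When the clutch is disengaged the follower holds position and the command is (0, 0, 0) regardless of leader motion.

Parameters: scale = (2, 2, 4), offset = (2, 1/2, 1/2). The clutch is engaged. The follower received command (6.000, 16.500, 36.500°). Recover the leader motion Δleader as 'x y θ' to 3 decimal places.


2.000 8.000 9.000

axis x: (6.000 − 2) / (2) = 2.000
axis y: (16.500 − 1/2) / (2) = 8.000
axis θ: (36.500 − 1/2) / (4) = 9.000


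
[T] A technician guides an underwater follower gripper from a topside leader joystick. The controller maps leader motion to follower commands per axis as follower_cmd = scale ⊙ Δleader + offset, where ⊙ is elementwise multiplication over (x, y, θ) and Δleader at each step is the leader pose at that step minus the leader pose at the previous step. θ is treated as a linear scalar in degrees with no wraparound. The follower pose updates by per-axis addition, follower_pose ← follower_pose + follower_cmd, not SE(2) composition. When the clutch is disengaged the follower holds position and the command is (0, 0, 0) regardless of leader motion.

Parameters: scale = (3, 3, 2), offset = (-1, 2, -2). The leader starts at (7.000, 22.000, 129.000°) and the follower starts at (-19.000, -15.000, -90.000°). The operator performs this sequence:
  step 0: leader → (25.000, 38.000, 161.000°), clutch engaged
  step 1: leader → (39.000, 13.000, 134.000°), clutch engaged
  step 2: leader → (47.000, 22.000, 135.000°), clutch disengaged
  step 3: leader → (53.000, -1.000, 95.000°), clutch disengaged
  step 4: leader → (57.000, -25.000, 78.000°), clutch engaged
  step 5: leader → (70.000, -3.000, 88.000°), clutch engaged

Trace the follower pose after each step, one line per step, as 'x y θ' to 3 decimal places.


34.000 35.000 -28.000
75.000 -38.000 -84.000
75.000 -38.000 -84.000
75.000 -38.000 -84.000
86.000 -108.000 -120.000
124.000 -40.000 -102.000

step 0: Δleader=(18.000, 16.000, 32.000°), engaged; cmd=(53.000, 50.000, 62.000°) → follower=(34.000, 35.000, -28.000°)
step 1: Δleader=(14.000, -25.000, -27.000°), engaged; cmd=(41.000, -73.000, -56.000°) → follower=(75.000, -38.000, -84.000°)
step 2: Δleader=(8.000, 9.000, 1.000°), disengaged; cmd=(0,0,0) → follower holds at (75.000, -38.000, -84.000°)
step 3: Δleader=(6.000, -23.000, -40.000°), disengaged; cmd=(0,0,0) → follower holds at (75.000, -38.000, -84.000°)
step 4: Δleader=(4.000, -24.000, -17.000°), engaged; cmd=(11.000, -70.000, -36.000°) → follower=(86.000, -108.000, -120.000°)
step 5: Δleader=(13.000, 22.000, 10.000°), engaged; cmd=(38.000, 68.000, 18.000°) → follower=(124.000, -40.000, -102.000°)


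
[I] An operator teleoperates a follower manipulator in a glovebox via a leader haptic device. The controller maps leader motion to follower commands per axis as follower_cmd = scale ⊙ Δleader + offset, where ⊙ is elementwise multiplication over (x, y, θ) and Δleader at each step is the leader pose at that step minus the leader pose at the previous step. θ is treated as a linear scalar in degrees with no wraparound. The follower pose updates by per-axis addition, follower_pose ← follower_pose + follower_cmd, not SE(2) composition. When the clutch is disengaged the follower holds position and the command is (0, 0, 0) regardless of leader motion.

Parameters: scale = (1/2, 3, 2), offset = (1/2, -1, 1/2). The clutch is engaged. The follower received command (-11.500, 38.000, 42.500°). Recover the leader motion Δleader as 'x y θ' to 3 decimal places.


-24.000 13.000 21.000

axis x: (-11.500 − 1/2) / (1/2) = -24.000
axis y: (38.000 − -1) / (3) = 13.000
axis θ: (42.500 − 1/2) / (2) = 21.000


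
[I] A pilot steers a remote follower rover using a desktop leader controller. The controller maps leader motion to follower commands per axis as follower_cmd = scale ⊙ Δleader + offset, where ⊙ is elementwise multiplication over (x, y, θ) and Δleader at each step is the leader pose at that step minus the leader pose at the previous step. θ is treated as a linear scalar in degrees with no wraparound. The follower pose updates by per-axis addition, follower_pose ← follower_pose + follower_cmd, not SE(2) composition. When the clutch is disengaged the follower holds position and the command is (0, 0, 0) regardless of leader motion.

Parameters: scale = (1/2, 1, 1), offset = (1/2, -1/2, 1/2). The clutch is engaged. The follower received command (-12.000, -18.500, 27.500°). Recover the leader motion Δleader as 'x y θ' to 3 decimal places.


axis x: (-12.000 − 1/2) / (1/2) = -25.000
axis y: (-18.500 − -1/2) / (1) = -18.000
axis θ: (27.500 − 1/2) / (1) = 27.000

-25.000 -18.000 27.000


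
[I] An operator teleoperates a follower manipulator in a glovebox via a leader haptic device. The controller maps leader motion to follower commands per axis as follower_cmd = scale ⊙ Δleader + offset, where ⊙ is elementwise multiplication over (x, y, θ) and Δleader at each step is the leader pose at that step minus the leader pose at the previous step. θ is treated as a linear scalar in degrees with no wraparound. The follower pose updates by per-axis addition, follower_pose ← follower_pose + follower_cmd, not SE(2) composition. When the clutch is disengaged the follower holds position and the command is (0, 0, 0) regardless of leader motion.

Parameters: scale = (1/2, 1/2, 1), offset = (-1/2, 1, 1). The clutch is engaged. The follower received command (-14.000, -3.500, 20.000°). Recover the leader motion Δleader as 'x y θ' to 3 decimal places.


axis x: (-14.000 − -1/2) / (1/2) = -27.000
axis y: (-3.500 − 1) / (1/2) = -9.000
axis θ: (20.000 − 1) / (1) = 19.000

-27.000 -9.000 19.000


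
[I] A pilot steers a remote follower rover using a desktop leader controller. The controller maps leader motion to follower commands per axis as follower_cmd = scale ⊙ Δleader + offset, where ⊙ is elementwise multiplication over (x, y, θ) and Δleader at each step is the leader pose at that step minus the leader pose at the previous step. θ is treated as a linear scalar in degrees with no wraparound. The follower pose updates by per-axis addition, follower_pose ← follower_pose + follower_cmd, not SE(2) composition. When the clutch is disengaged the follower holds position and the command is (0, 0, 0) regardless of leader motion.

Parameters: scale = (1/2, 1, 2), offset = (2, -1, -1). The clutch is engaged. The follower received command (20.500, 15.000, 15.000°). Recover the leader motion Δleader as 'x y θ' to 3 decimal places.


axis x: (20.500 − 2) / (1/2) = 37.000
axis y: (15.000 − -1) / (1) = 16.000
axis θ: (15.000 − -1) / (2) = 8.000

37.000 16.000 8.000


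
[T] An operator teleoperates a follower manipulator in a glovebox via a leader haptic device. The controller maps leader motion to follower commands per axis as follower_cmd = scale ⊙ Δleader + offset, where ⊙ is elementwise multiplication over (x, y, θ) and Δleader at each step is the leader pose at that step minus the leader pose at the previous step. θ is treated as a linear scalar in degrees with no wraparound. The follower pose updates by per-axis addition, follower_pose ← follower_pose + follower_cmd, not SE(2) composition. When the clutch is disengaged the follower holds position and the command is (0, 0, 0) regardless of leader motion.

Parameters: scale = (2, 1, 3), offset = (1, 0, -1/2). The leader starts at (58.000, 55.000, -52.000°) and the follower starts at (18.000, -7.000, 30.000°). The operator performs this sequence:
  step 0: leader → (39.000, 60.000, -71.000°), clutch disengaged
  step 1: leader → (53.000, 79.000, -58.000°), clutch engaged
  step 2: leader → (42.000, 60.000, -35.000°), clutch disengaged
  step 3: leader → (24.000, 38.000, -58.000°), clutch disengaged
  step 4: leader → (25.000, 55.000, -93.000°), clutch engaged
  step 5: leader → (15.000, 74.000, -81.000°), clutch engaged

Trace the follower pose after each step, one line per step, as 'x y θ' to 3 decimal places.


18.000 -7.000 30.000
47.000 12.000 68.500
47.000 12.000 68.500
47.000 12.000 68.500
50.000 29.000 -37.000
31.000 48.000 -1.500

step 0: Δleader=(-19.000, 5.000, -19.000°), disengaged; cmd=(0,0,0) → follower holds at (18.000, -7.000, 30.000°)
step 1: Δleader=(14.000, 19.000, 13.000°), engaged; cmd=(29.000, 19.000, 38.500°) → follower=(47.000, 12.000, 68.500°)
step 2: Δleader=(-11.000, -19.000, 23.000°), disengaged; cmd=(0,0,0) → follower holds at (47.000, 12.000, 68.500°)
step 3: Δleader=(-18.000, -22.000, -23.000°), disengaged; cmd=(0,0,0) → follower holds at (47.000, 12.000, 68.500°)
step 4: Δleader=(1.000, 17.000, -35.000°), engaged; cmd=(3.000, 17.000, -105.500°) → follower=(50.000, 29.000, -37.000°)
step 5: Δleader=(-10.000, 19.000, 12.000°), engaged; cmd=(-19.000, 19.000, 35.500°) → follower=(31.000, 48.000, -1.500°)


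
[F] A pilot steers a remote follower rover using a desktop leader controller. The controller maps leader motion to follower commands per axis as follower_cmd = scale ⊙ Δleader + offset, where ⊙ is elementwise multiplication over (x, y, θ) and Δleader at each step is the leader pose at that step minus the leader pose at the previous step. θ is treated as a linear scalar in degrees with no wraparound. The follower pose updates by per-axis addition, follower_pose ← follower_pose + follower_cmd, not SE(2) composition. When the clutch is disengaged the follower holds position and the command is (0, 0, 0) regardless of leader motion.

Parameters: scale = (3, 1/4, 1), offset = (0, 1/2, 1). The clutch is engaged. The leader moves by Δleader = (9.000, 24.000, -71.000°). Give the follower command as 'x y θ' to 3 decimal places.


axis x: 3·9.000 + 0 = 27.000
axis y: 1/4·24.000 + 1/2 = 6.500
axis θ: 1·-71.000 + 1 = -70.000

27.000 6.500 -70.000


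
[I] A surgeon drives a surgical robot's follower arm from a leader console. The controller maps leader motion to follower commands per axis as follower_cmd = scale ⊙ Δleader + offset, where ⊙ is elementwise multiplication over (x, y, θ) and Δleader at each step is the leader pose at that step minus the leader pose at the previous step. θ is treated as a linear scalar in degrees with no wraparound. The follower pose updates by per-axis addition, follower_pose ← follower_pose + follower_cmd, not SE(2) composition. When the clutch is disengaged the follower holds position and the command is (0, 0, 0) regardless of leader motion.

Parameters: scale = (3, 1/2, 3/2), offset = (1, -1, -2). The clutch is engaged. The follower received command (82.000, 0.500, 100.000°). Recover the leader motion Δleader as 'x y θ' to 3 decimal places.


axis x: (82.000 − 1) / (3) = 27.000
axis y: (0.500 − -1) / (1/2) = 3.000
axis θ: (100.000 − -2) / (3/2) = 68.000

27.000 3.000 68.000


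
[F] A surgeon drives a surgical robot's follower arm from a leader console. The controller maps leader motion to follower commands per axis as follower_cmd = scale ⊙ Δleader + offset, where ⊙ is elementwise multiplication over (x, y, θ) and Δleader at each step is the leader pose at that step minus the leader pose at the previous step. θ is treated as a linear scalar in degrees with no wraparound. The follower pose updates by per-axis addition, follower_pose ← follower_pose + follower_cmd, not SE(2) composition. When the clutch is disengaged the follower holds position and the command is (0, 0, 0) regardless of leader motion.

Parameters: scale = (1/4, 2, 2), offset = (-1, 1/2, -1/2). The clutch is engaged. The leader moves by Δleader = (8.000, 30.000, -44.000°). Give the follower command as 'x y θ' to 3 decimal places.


axis x: 1/4·8.000 + -1 = 1.000
axis y: 2·30.000 + 1/2 = 60.500
axis θ: 2·-44.000 + -1/2 = -88.500

1.000 60.500 -88.500


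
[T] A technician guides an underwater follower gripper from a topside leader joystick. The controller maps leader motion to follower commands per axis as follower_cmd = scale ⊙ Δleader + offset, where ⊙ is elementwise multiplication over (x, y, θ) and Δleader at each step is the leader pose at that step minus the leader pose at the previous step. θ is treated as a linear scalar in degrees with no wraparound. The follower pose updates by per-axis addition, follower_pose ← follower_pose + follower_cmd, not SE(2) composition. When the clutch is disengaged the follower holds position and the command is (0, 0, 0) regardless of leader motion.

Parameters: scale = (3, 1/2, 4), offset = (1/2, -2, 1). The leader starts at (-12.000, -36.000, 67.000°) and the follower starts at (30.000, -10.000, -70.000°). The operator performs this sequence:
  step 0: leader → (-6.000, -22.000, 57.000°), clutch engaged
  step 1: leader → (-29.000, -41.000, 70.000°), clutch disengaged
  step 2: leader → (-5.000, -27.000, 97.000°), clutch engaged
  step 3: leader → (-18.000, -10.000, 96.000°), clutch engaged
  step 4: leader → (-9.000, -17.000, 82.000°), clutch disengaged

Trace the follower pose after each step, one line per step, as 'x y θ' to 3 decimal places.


48.500 -5.000 -109.000
48.500 -5.000 -109.000
121.000 0.000 0.000
82.500 6.500 -3.000
82.500 6.500 -3.000

step 0: Δleader=(6.000, 14.000, -10.000°), engaged; cmd=(18.500, 5.000, -39.000°) → follower=(48.500, -5.000, -109.000°)
step 1: Δleader=(-23.000, -19.000, 13.000°), disengaged; cmd=(0,0,0) → follower holds at (48.500, -5.000, -109.000°)
step 2: Δleader=(24.000, 14.000, 27.000°), engaged; cmd=(72.500, 5.000, 109.000°) → follower=(121.000, 0.000, 0.000°)
step 3: Δleader=(-13.000, 17.000, -1.000°), engaged; cmd=(-38.500, 6.500, -3.000°) → follower=(82.500, 6.500, -3.000°)
step 4: Δleader=(9.000, -7.000, -14.000°), disengaged; cmd=(0,0,0) → follower holds at (82.500, 6.500, -3.000°)


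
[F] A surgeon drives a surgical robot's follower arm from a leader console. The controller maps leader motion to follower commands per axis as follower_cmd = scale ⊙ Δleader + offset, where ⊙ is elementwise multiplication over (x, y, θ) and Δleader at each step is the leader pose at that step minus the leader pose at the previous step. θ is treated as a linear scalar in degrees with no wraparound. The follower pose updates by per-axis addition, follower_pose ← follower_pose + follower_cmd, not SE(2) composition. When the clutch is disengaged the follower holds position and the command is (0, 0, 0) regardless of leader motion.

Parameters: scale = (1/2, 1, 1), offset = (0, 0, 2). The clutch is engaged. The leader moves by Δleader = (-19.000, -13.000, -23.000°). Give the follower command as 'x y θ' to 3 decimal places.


axis x: 1/2·-19.000 + 0 = -9.500
axis y: 1·-13.000 + 0 = -13.000
axis θ: 1·-23.000 + 2 = -21.000

-9.500 -13.000 -21.000


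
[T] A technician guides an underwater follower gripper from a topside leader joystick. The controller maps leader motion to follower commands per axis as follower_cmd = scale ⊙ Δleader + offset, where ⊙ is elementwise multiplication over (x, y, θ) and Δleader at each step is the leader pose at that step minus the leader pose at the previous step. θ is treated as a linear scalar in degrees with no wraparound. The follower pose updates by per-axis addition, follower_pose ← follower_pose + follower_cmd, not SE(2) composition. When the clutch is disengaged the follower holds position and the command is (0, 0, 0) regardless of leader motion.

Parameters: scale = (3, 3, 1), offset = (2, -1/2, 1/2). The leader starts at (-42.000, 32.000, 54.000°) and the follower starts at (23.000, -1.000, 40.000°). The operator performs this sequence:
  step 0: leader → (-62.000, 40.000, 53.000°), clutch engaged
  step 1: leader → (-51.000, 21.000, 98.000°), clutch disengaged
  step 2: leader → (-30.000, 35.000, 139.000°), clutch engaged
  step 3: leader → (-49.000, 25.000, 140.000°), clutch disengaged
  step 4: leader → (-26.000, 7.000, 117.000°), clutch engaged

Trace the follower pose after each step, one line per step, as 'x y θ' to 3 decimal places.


step 0: Δleader=(-20.000, 8.000, -1.000°), engaged; cmd=(-58.000, 23.500, -0.500°) → follower=(-35.000, 22.500, 39.500°)
step 1: Δleader=(11.000, -19.000, 45.000°), disengaged; cmd=(0,0,0) → follower holds at (-35.000, 22.500, 39.500°)
step 2: Δleader=(21.000, 14.000, 41.000°), engaged; cmd=(65.000, 41.500, 41.500°) → follower=(30.000, 64.000, 81.000°)
step 3: Δleader=(-19.000, -10.000, 1.000°), disengaged; cmd=(0,0,0) → follower holds at (30.000, 64.000, 81.000°)
step 4: Δleader=(23.000, -18.000, -23.000°), engaged; cmd=(71.000, -54.500, -22.500°) → follower=(101.000, 9.500, 58.500°)

-35.000 22.500 39.500
-35.000 22.500 39.500
30.000 64.000 81.000
30.000 64.000 81.000
101.000 9.500 58.500


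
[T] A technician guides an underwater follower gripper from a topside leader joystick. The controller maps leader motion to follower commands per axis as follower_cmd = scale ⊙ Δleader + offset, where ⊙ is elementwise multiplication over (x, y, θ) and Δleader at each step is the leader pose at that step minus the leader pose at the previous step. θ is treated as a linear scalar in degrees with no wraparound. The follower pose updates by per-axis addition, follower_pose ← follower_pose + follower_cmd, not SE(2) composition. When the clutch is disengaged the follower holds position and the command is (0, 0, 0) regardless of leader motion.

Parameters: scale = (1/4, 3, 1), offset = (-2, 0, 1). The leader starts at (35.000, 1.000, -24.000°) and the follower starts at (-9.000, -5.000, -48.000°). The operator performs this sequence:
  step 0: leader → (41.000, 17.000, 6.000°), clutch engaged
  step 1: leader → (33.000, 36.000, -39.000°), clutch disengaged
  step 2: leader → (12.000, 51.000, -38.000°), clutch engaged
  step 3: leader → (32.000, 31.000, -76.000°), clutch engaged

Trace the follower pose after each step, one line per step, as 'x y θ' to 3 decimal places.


-9.500 43.000 -17.000
-9.500 43.000 -17.000
-16.750 88.000 -15.000
-13.750 28.000 -52.000

step 0: Δleader=(6.000, 16.000, 30.000°), engaged; cmd=(-0.500, 48.000, 31.000°) → follower=(-9.500, 43.000, -17.000°)
step 1: Δleader=(-8.000, 19.000, -45.000°), disengaged; cmd=(0,0,0) → follower holds at (-9.500, 43.000, -17.000°)
step 2: Δleader=(-21.000, 15.000, 1.000°), engaged; cmd=(-7.250, 45.000, 2.000°) → follower=(-16.750, 88.000, -15.000°)
step 3: Δleader=(20.000, -20.000, -38.000°), engaged; cmd=(3.000, -60.000, -37.000°) → follower=(-13.750, 28.000, -52.000°)


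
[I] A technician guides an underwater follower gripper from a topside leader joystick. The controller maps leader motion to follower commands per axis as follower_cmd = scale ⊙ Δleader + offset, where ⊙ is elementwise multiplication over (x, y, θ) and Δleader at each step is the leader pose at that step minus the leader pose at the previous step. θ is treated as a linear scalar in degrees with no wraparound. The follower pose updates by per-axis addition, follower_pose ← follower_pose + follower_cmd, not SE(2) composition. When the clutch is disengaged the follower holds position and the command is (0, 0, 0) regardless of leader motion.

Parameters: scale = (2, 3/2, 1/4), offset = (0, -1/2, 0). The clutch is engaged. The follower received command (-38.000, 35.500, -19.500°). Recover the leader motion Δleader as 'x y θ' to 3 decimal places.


-19.000 24.000 -78.000

axis x: (-38.000 − 0) / (2) = -19.000
axis y: (35.500 − -1/2) / (3/2) = 24.000
axis θ: (-19.500 − 0) / (1/4) = -78.000


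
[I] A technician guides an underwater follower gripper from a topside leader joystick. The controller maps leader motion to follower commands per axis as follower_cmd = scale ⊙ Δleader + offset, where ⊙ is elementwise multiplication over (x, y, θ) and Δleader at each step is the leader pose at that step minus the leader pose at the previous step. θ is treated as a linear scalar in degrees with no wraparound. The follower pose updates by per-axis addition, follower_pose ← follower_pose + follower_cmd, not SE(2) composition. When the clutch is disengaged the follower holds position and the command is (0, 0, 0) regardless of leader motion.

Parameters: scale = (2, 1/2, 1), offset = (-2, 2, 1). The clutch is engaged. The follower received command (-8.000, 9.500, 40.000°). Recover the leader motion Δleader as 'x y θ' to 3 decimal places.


-3.000 15.000 39.000

axis x: (-8.000 − -2) / (2) = -3.000
axis y: (9.500 − 2) / (1/2) = 15.000
axis θ: (40.000 − 1) / (1) = 39.000


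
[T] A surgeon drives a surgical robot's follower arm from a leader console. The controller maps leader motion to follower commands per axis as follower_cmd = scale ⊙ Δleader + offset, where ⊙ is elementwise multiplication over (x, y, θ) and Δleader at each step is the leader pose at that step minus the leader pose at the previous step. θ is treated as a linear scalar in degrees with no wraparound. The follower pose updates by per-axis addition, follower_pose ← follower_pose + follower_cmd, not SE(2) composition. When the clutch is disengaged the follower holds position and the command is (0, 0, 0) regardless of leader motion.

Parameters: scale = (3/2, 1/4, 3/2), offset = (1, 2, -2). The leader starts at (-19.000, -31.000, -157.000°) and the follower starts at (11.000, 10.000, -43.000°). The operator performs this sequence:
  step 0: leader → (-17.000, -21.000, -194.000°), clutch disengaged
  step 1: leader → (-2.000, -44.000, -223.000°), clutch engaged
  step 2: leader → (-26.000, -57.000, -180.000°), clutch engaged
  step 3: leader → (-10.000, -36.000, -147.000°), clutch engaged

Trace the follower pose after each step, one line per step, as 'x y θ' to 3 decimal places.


step 0: Δleader=(2.000, 10.000, -37.000°), disengaged; cmd=(0,0,0) → follower holds at (11.000, 10.000, -43.000°)
step 1: Δleader=(15.000, -23.000, -29.000°), engaged; cmd=(23.500, -3.750, -45.500°) → follower=(34.500, 6.250, -88.500°)
step 2: Δleader=(-24.000, -13.000, 43.000°), engaged; cmd=(-35.000, -1.250, 62.500°) → follower=(-0.500, 5.000, -26.000°)
step 3: Δleader=(16.000, 21.000, 33.000°), engaged; cmd=(25.000, 7.250, 47.500°) → follower=(24.500, 12.250, 21.500°)

11.000 10.000 -43.000
34.500 6.250 -88.500
-0.500 5.000 -26.000
24.500 12.250 21.500


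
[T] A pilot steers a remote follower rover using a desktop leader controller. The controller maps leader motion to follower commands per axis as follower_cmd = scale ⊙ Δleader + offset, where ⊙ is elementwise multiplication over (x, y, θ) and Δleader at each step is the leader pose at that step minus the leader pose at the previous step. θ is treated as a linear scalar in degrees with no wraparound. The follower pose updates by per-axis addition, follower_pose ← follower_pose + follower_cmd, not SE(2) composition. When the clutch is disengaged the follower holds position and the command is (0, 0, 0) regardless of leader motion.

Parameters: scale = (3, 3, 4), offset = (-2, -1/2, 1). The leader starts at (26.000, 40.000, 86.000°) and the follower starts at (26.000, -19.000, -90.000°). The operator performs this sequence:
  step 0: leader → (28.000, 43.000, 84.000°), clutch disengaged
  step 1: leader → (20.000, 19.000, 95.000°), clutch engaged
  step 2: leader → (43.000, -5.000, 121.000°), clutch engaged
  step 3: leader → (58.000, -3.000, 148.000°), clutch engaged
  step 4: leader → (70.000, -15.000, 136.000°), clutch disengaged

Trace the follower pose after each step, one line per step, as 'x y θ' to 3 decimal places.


step 0: Δleader=(2.000, 3.000, -2.000°), disengaged; cmd=(0,0,0) → follower holds at (26.000, -19.000, -90.000°)
step 1: Δleader=(-8.000, -24.000, 11.000°), engaged; cmd=(-26.000, -72.500, 45.000°) → follower=(0.000, -91.500, -45.000°)
step 2: Δleader=(23.000, -24.000, 26.000°), engaged; cmd=(67.000, -72.500, 105.000°) → follower=(67.000, -164.000, 60.000°)
step 3: Δleader=(15.000, 2.000, 27.000°), engaged; cmd=(43.000, 5.500, 109.000°) → follower=(110.000, -158.500, 169.000°)
step 4: Δleader=(12.000, -12.000, -12.000°), disengaged; cmd=(0,0,0) → follower holds at (110.000, -158.500, 169.000°)

26.000 -19.000 -90.000
0.000 -91.500 -45.000
67.000 -164.000 60.000
110.000 -158.500 169.000
110.000 -158.500 169.000


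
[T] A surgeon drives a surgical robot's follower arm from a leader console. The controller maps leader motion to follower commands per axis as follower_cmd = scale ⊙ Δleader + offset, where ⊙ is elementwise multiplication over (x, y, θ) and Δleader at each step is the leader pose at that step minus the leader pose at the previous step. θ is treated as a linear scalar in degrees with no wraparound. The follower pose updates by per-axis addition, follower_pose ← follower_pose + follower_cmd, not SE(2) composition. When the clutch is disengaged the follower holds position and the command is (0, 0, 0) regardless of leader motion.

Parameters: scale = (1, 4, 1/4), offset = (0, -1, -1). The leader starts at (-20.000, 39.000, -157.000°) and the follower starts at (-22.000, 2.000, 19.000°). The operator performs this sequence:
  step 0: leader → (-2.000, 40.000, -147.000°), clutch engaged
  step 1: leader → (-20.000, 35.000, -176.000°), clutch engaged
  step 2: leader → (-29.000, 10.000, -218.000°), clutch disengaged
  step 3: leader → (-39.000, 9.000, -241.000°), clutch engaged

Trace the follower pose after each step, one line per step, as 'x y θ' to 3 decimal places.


-4.000 5.000 20.500
-22.000 -16.000 12.250
-22.000 -16.000 12.250
-32.000 -21.000 5.500

step 0: Δleader=(18.000, 1.000, 10.000°), engaged; cmd=(18.000, 3.000, 1.500°) → follower=(-4.000, 5.000, 20.500°)
step 1: Δleader=(-18.000, -5.000, -29.000°), engaged; cmd=(-18.000, -21.000, -8.250°) → follower=(-22.000, -16.000, 12.250°)
step 2: Δleader=(-9.000, -25.000, -42.000°), disengaged; cmd=(0,0,0) → follower holds at (-22.000, -16.000, 12.250°)
step 3: Δleader=(-10.000, -1.000, -23.000°), engaged; cmd=(-10.000, -5.000, -6.750°) → follower=(-32.000, -21.000, 5.500°)


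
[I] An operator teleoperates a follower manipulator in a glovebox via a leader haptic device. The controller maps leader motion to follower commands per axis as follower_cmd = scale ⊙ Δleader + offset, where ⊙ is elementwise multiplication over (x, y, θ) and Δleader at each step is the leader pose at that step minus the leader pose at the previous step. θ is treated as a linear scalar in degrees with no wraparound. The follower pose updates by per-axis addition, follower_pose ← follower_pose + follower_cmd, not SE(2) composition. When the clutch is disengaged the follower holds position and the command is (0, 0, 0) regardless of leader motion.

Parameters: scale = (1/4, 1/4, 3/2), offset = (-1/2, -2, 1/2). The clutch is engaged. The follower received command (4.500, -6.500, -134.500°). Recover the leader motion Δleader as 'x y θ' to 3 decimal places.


axis x: (4.500 − -1/2) / (1/4) = 20.000
axis y: (-6.500 − -2) / (1/4) = -18.000
axis θ: (-134.500 − 1/2) / (3/2) = -90.000

20.000 -18.000 -90.000


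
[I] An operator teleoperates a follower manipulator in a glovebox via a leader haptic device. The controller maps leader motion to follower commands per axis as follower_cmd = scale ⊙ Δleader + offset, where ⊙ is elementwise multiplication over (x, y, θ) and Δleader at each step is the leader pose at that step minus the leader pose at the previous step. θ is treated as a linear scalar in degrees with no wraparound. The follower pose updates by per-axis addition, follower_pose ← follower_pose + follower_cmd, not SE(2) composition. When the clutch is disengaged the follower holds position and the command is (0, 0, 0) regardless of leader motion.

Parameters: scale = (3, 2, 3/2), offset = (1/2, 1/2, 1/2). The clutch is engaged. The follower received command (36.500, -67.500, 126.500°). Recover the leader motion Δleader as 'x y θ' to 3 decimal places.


axis x: (36.500 − 1/2) / (3) = 12.000
axis y: (-67.500 − 1/2) / (2) = -34.000
axis θ: (126.500 − 1/2) / (3/2) = 84.000

12.000 -34.000 84.000


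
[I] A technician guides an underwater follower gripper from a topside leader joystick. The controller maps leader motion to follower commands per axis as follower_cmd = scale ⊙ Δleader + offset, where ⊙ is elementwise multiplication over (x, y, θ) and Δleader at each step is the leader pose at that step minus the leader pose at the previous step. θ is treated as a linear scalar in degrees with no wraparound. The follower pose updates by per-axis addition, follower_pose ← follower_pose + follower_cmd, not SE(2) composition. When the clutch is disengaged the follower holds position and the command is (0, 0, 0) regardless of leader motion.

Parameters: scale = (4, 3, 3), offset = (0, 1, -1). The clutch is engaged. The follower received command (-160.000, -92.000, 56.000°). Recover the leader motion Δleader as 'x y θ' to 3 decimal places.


-40.000 -31.000 19.000

axis x: (-160.000 − 0) / (4) = -40.000
axis y: (-92.000 − 1) / (3) = -31.000
axis θ: (56.000 − -1) / (3) = 19.000


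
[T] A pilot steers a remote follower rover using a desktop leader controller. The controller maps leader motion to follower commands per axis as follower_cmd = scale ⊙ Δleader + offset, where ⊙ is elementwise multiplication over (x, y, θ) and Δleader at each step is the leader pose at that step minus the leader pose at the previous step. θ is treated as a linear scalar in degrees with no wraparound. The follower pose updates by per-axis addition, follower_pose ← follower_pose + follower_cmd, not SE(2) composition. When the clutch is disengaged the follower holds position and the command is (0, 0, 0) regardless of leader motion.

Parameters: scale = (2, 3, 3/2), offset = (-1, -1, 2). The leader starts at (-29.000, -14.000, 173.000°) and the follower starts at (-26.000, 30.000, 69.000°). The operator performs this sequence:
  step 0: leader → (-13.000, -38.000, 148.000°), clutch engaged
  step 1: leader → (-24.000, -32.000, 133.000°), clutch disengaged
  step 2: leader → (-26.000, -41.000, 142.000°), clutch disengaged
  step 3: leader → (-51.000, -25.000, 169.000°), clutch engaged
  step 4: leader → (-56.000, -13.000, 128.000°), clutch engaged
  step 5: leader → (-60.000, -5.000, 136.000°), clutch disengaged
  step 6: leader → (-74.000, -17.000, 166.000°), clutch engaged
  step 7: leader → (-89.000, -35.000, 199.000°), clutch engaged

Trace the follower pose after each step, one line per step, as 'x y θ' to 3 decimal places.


5.000 -43.000 33.500
5.000 -43.000 33.500
5.000 -43.000 33.500
-46.000 4.000 76.000
-57.000 39.000 16.500
-57.000 39.000 16.500
-86.000 2.000 63.500
-117.000 -53.000 115.000

step 0: Δleader=(16.000, -24.000, -25.000°), engaged; cmd=(31.000, -73.000, -35.500°) → follower=(5.000, -43.000, 33.500°)
step 1: Δleader=(-11.000, 6.000, -15.000°), disengaged; cmd=(0,0,0) → follower holds at (5.000, -43.000, 33.500°)
step 2: Δleader=(-2.000, -9.000, 9.000°), disengaged; cmd=(0,0,0) → follower holds at (5.000, -43.000, 33.500°)
step 3: Δleader=(-25.000, 16.000, 27.000°), engaged; cmd=(-51.000, 47.000, 42.500°) → follower=(-46.000, 4.000, 76.000°)
step 4: Δleader=(-5.000, 12.000, -41.000°), engaged; cmd=(-11.000, 35.000, -59.500°) → follower=(-57.000, 39.000, 16.500°)
step 5: Δleader=(-4.000, 8.000, 8.000°), disengaged; cmd=(0,0,0) → follower holds at (-57.000, 39.000, 16.500°)
step 6: Δleader=(-14.000, -12.000, 30.000°), engaged; cmd=(-29.000, -37.000, 47.000°) → follower=(-86.000, 2.000, 63.500°)
step 7: Δleader=(-15.000, -18.000, 33.000°), engaged; cmd=(-31.000, -55.000, 51.500°) → follower=(-117.000, -53.000, 115.000°)


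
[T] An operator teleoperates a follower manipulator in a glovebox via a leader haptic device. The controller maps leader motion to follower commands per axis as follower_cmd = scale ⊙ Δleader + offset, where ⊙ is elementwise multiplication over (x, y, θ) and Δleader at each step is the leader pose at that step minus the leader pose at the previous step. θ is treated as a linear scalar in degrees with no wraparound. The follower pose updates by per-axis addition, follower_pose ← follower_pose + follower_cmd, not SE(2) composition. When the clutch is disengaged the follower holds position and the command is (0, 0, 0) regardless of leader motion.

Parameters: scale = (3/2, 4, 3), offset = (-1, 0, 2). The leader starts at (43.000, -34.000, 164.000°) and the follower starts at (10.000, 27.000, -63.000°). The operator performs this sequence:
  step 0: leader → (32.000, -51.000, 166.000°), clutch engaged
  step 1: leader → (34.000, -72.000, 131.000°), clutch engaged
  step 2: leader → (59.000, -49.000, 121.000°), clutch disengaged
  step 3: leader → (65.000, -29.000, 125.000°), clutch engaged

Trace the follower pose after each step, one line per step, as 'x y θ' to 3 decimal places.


-7.500 -41.000 -55.000
-5.500 -125.000 -158.000
-5.500 -125.000 -158.000
2.500 -45.000 -144.000

step 0: Δleader=(-11.000, -17.000, 2.000°), engaged; cmd=(-17.500, -68.000, 8.000°) → follower=(-7.500, -41.000, -55.000°)
step 1: Δleader=(2.000, -21.000, -35.000°), engaged; cmd=(2.000, -84.000, -103.000°) → follower=(-5.500, -125.000, -158.000°)
step 2: Δleader=(25.000, 23.000, -10.000°), disengaged; cmd=(0,0,0) → follower holds at (-5.500, -125.000, -158.000°)
step 3: Δleader=(6.000, 20.000, 4.000°), engaged; cmd=(8.000, 80.000, 14.000°) → follower=(2.500, -45.000, -144.000°)


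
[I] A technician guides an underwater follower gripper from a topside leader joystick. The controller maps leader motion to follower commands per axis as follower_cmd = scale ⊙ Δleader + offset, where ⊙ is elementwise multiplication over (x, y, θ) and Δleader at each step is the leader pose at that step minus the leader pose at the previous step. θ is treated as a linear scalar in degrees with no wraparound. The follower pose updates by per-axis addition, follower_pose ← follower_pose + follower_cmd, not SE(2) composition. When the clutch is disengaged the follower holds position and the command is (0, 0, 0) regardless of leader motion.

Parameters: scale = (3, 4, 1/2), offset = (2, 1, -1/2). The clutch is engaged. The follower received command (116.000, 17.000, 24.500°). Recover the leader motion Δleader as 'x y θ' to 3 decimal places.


38.000 4.000 50.000

axis x: (116.000 − 2) / (3) = 38.000
axis y: (17.000 − 1) / (4) = 4.000
axis θ: (24.500 − -1/2) / (1/2) = 50.000


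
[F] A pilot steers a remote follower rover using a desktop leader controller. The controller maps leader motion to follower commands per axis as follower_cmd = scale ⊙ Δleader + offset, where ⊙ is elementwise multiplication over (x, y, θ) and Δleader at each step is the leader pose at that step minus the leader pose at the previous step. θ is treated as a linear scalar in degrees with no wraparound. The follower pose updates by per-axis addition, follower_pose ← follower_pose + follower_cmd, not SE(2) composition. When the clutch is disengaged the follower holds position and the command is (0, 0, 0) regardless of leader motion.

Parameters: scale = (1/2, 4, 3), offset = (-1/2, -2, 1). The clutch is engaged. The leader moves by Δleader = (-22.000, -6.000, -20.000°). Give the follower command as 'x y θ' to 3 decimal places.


axis x: 1/2·-22.000 + -1/2 = -11.500
axis y: 4·-6.000 + -2 = -26.000
axis θ: 3·-20.000 + 1 = -59.000

-11.500 -26.000 -59.000


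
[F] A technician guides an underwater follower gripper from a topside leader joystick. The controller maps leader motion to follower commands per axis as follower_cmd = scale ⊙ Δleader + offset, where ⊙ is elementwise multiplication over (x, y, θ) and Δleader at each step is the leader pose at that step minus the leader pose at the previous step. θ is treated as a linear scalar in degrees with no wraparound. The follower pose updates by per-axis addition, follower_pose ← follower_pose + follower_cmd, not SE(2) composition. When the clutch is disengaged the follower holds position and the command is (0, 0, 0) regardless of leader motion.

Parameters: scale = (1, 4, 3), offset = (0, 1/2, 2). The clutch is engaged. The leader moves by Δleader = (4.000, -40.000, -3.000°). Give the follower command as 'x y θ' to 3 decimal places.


axis x: 1·4.000 + 0 = 4.000
axis y: 4·-40.000 + 1/2 = -159.500
axis θ: 3·-3.000 + 2 = -7.000

4.000 -159.500 -7.000
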